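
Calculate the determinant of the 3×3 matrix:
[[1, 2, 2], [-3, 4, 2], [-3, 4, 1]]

Expansion along first row:
det = 1·det([[4,2],[4,1]]) - 2·det([[-3,2],[-3,1]]) + 2·det([[-3,4],[-3,4]])
    = 1·(4·1 - 2·4) - 2·(-3·1 - 2·-3) + 2·(-3·4 - 4·-3)
    = 1·-4 - 2·3 + 2·0
    = -4 + -6 + 0 = -10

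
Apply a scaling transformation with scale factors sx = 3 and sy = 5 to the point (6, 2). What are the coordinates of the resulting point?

Scaling matrix:
[[3, 0], [0, 5]]
Result: (6 × 3, 2 × 5) = (18, 10)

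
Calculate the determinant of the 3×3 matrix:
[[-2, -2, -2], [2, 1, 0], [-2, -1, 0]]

Expansion along first row:
det = -2·det([[1,0],[-1,0]]) - -2·det([[2,0],[-2,0]]) + -2·det([[2,1],[-2,-1]])
    = -2·(1·0 - 0·-1) - -2·(2·0 - 0·-2) + -2·(2·-1 - 1·-2)
    = -2·0 - -2·0 + -2·0
    = 0 + 0 + 0 = 0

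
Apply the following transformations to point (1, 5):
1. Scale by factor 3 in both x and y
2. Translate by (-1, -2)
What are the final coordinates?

Step 1: Scale (1, 5) by 3 → (3, 15)
Step 2: Translate by (-1, -2) → (2, 13)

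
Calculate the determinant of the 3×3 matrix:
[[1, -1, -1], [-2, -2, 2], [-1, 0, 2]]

Expansion along first row:
det = 1·det([[-2,2],[0,2]]) - -1·det([[-2,2],[-1,2]]) + -1·det([[-2,-2],[-1,0]])
    = 1·(-2·2 - 2·0) - -1·(-2·2 - 2·-1) + -1·(-2·0 - -2·-1)
    = 1·-4 - -1·-2 + -1·-2
    = -4 + -2 + 2 = -4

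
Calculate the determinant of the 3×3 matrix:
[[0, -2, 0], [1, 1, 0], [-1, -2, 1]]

Expansion along first row:
det = 0·det([[1,0],[-2,1]]) - -2·det([[1,0],[-1,1]]) + 0·det([[1,1],[-1,-2]])
    = 0·(1·1 - 0·-2) - -2·(1·1 - 0·-1) + 0·(1·-2 - 1·-1)
    = 0·1 - -2·1 + 0·-1
    = 0 + 2 + 0 = 2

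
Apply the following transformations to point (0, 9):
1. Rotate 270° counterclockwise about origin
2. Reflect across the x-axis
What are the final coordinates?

Step 1: Rotate 270° → (9, 0)
Step 2: Reflect across x-axis → (9, 0)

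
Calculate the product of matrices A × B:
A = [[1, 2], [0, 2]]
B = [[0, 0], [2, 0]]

Matrix multiplication:
C[0][0] = 1×0 + 2×2 = 4
C[0][1] = 1×0 + 2×0 = 0
C[1][0] = 0×0 + 2×2 = 4
C[1][1] = 0×0 + 2×0 = 0
Result: [[4, 0], [4, 0]]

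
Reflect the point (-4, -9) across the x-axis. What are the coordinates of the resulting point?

Reflection across x-axis: (-4, -9) → (-4, 9)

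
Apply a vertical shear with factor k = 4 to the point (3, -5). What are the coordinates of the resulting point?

Shear matrix for vertical shear with factor k = 4:
[[1, 0], [4, 1]]
Result: (3, -5) → (3, 7)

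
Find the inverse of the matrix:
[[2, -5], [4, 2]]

For [[a,b],[c,d]], inverse = (1/det)·[[d,-b],[-c,a]]
det = (2)(2) - (-5)(4) = 4 - -20 = 24
Inverse = (1/24)·[[2, 5], [-4, 2]]
= [[1/12, 5/24], [-1/6, 1/12]]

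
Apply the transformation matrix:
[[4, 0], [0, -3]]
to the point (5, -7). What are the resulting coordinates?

Matrix multiplication:
[[4, 0], [0, -3]] × [5, -7]ᵀ
= [(4)(5) + (0)(-7), (0)(5) + (-3)(-7)]ᵀ
= [20, 21]ᵀ
Result: (20, 21)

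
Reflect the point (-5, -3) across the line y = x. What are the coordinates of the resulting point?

Reflection across line y = x: (-5, -3) → (-3, -5)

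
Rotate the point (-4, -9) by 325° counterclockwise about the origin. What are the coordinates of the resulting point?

Rotation matrix for 325°: [[cos 325°, -sin 325°], [sin 325°, cos 325°]] ≈ [[0.819152, 0.573576], [-0.573576, 0.819152]]
[[0.819152, 0.573576], [-0.573576, 0.819152]] × [-4, -9]ᵀ ≈ [-8.4388, -5.0781]ᵀ
Result: (-8.4388, -5.0781)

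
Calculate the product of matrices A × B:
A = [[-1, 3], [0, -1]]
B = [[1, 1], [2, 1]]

Matrix multiplication:
C[0][0] = -1×1 + 3×2 = 5
C[0][1] = -1×1 + 3×1 = 2
C[1][0] = 0×1 + -1×2 = -2
C[1][1] = 0×1 + -1×1 = -1
Result: [[5, 2], [-2, -1]]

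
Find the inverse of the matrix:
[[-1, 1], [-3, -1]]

For [[a,b],[c,d]], inverse = (1/det)·[[d,-b],[-c,a]]
det = (-1)(-1) - (1)(-3) = 1 - -3 = 4
Inverse = (1/4)·[[-1, -1], [3, -1]]
= [[-1/4, -1/4], [3/4, -1/4]]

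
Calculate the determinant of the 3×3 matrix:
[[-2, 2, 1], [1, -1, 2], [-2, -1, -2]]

Expansion along first row:
det = -2·det([[-1,2],[-1,-2]]) - 2·det([[1,2],[-2,-2]]) + 1·det([[1,-1],[-2,-1]])
    = -2·(-1·-2 - 2·-1) - 2·(1·-2 - 2·-2) + 1·(1·-1 - -1·-2)
    = -2·4 - 2·2 + 1·-3
    = -8 + -4 + -3 = -15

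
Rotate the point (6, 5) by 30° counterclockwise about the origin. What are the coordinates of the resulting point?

Rotation matrix for 30°: [[cos 30°, -sin 30°], [sin 30°, cos 30°]] ≈ [[0.866025, -0.500000], [0.500000, 0.866025]]
[[0.866025, -0.500000], [0.500000, 0.866025]] × [6, 5]ᵀ ≈ [2.6962, 7.3301]ᵀ
Result: (2.6962, 7.3301)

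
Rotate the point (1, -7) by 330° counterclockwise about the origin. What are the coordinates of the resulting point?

Rotation matrix for 330°: [[cos 330°, -sin 330°], [sin 330°, cos 330°]] ≈ [[0.866025, 0.500000], [-0.500000, 0.866025]]
[[0.866025, 0.500000], [-0.500000, 0.866025]] × [1, -7]ᵀ ≈ [-2.6340, -6.5622]ᵀ
Result: (-2.6340, -6.5622)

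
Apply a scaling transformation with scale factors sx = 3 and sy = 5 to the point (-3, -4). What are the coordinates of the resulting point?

Scaling matrix:
[[3, 0], [0, 5]]
Result: (-3 × 3, -4 × 5) = (-9, -20)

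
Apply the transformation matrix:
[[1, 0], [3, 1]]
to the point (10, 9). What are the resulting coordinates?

Matrix multiplication:
[[1, 0], [3, 1]] × [10, 9]ᵀ
= [(1)(10) + (0)(9), (3)(10) + (1)(9)]ᵀ
= [10, 39]ᵀ
Result: (10, 39)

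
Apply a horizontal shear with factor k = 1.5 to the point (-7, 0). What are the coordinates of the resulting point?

Shear matrix for horizontal shear with factor k = 1.5:
[[1, 1.50], [0, 1]]
Result: (-7, 0) → (-7, 0)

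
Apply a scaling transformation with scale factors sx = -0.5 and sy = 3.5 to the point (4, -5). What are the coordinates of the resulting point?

Scaling matrix:
[[-0.50, 0], [0, 3.50]]
Result: (4 × -0.5, -5 × 3.5) = (-2, -17.5)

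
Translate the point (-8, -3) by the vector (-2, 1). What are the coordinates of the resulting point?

Translation by (-2, 1) (homogeneous matrix [[1, 0, -2], [0, 1, 1], [0, 0, 1]]):
x' = -8 + -2 = -10
y' = -3 + 1 = -2
Result: (-10, -2)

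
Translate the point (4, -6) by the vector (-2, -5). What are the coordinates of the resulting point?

Translation by (-2, -5) (homogeneous matrix [[1, 0, -2], [0, 1, -5], [0, 0, 1]]):
x' = 4 + -2 = 2
y' = -6 + -5 = -11
Result: (2, -11)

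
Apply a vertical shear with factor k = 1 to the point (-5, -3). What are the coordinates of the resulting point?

Shear matrix for vertical shear with factor k = 1:
[[1, 0], [1, 1]]
Result: (-5, -3) → (-5, -8)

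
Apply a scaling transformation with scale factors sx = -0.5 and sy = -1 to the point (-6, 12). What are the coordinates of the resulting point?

Scaling matrix:
[[-0.50, 0], [0, -1]]
Result: (-6 × -0.5, 12 × -1) = (3, -12)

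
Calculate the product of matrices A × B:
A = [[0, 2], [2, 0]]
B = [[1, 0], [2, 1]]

Matrix multiplication:
C[0][0] = 0×1 + 2×2 = 4
C[0][1] = 0×0 + 2×1 = 2
C[1][0] = 2×1 + 0×2 = 2
C[1][1] = 2×0 + 0×1 = 0
Result: [[4, 2], [2, 0]]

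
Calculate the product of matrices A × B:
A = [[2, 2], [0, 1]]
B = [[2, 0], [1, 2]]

Matrix multiplication:
C[0][0] = 2×2 + 2×1 = 6
C[0][1] = 2×0 + 2×2 = 4
C[1][0] = 0×2 + 1×1 = 1
C[1][1] = 0×0 + 1×2 = 2
Result: [[6, 4], [1, 2]]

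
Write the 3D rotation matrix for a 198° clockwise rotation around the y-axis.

Rotation matrix for clockwise 198° around y-axis:
A clockwise rotation by 198° is a counterclockwise rotation by -198°.
cos(-198°) = -0.9511, sin(-198°) = 0.3090
Result: [[-0.9511, 0, 0.3090], [0, 1, 0], [-0.3090, 0, -0.9511]]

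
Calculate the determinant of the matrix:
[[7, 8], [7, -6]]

For a 2×2 matrix [[a, b], [c, d]], det = ad - bc
det = (7)(-6) - (8)(7) = -42 - 56 = -98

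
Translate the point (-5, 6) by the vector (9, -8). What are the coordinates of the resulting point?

Translation by (9, -8) (homogeneous matrix [[1, 0, 9], [0, 1, -8], [0, 0, 1]]):
x' = -5 + 9 = 4
y' = 6 + -8 = -2
Result: (4, -2)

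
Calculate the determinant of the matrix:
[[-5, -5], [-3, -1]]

For a 2×2 matrix [[a, b], [c, d]], det = ad - bc
det = (-5)(-1) - (-5)(-3) = 5 - 15 = -10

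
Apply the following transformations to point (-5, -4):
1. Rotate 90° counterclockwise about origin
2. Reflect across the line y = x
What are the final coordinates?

Step 1: Rotate 90° → (4, -5)
Step 2: Reflect across line y = x → (-5, 4)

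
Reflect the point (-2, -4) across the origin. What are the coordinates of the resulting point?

Reflection across origin: (-2, -4) → (2, 4)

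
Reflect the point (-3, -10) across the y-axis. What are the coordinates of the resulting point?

Reflection across y-axis: (-3, -10) → (3, -10)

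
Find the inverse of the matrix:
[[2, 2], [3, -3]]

For [[a,b],[c,d]], inverse = (1/det)·[[d,-b],[-c,a]]
det = (2)(-3) - (2)(3) = -6 - 6 = -12
Inverse = (1/-12)·[[-3, -2], [-3, 2]]
= [[1/4, 1/6], [1/4, -1/6]]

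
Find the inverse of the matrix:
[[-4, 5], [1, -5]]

For [[a,b],[c,d]], inverse = (1/det)·[[d,-b],[-c,a]]
det = (-4)(-5) - (5)(1) = 20 - 5 = 15
Inverse = (1/15)·[[-5, -5], [-1, -4]]
= [[-1/3, -1/3], [-1/15, -4/15]]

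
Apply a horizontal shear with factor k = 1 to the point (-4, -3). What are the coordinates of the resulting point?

Shear matrix for horizontal shear with factor k = 1:
[[1, 1], [0, 1]]
Result: (-4, -3) → (-7, -3)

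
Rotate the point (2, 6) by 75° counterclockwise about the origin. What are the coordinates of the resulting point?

Rotation matrix for 75°: [[cos 75°, -sin 75°], [sin 75°, cos 75°]] ≈ [[0.258819, -0.965926], [0.965926, 0.258819]]
[[0.258819, -0.965926], [0.965926, 0.258819]] × [2, 6]ᵀ ≈ [-5.2779, 3.4848]ᵀ
Result: (-5.2779, 3.4848)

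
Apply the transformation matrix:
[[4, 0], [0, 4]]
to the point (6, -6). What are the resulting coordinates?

Matrix multiplication:
[[4, 0], [0, 4]] × [6, -6]ᵀ
= [(4)(6) + (0)(-6), (0)(6) + (4)(-6)]ᵀ
= [24, -24]ᵀ
Result: (24, -24)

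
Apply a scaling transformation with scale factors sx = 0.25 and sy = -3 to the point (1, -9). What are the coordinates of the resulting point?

Scaling matrix:
[[0.25, 0], [0, -3]]
Result: (1 × 0.25, -9 × -3) = (0.25, 27)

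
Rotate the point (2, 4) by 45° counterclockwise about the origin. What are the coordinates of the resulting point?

Rotation matrix for 45°: [[cos 45°, -sin 45°], [sin 45°, cos 45°]] ≈ [[0.707107, -0.707107], [0.707107, 0.707107]]
[[0.707107, -0.707107], [0.707107, 0.707107]] × [2, 4]ᵀ ≈ [-1.4142, 4.2426]ᵀ
Result: (-1.4142, 4.2426)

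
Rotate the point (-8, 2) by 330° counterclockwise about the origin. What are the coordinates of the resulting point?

Rotation matrix for 330°: [[cos 330°, -sin 330°], [sin 330°, cos 330°]] ≈ [[0.866025, 0.500000], [-0.500000, 0.866025]]
[[0.866025, 0.500000], [-0.500000, 0.866025]] × [-8, 2]ᵀ ≈ [-5.9282, 5.7321]ᵀ
Result: (-5.9282, 5.7321)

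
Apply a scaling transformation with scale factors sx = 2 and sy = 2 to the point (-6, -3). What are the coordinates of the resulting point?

Scaling matrix:
[[2, 0], [0, 2]]
Result: (-6 × 2, -3 × 2) = (-12, -6)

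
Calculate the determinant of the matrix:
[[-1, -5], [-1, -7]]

For a 2×2 matrix [[a, b], [c, d]], det = ad - bc
det = (-1)(-7) - (-5)(-1) = 7 - 5 = 2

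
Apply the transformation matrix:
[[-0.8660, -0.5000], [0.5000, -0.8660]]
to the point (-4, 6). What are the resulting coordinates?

Matrix multiplication:
[[-0.8660, -0.5000], [0.5000, -0.8660]] × [-4, 6]ᵀ
= [(-0.8660)(-4) + (-0.5000)(6), (0.5000)(-4) + (-0.8660)(6)]ᵀ
= [0.4640, -7.1960]ᵀ
Result: (0.4640, -7.1960)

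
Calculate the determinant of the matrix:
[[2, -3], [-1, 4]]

For a 2×2 matrix [[a, b], [c, d]], det = ad - bc
det = (2)(4) - (-3)(-1) = 8 - 3 = 5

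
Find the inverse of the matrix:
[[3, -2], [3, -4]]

For [[a,b],[c,d]], inverse = (1/det)·[[d,-b],[-c,a]]
det = (3)(-4) - (-2)(3) = -12 - -6 = -6
Inverse = (1/-6)·[[-4, 2], [-3, 3]]
= [[2/3, -1/3], [1/2, -1/2]]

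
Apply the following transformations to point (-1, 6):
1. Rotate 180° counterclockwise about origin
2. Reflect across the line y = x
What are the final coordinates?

Step 1: Rotate 180° → (1, -6)
Step 2: Reflect across line y = x → (-6, 1)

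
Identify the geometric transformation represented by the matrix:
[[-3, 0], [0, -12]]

This matrix represents: non-uniform scaling by sx = -3, sy = -12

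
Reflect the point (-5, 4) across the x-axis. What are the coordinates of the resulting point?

Reflection across x-axis: (-5, 4) → (-5, -4)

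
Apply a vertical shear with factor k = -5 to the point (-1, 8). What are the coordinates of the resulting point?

Shear matrix for vertical shear with factor k = -5:
[[1, 0], [-5, 1]]
Result: (-1, 8) → (-1, 13)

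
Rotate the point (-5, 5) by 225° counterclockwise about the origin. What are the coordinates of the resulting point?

Rotation matrix for 225°: [[cos 225°, -sin 225°], [sin 225°, cos 225°]] ≈ [[-0.707107, 0.707107], [-0.707107, -0.707107]]
[[-0.707107, 0.707107], [-0.707107, -0.707107]] × [-5, 5]ᵀ ≈ [7.0711, 0]ᵀ
Result: (7.0711, 0)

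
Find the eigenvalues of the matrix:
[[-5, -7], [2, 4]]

Characteristic equation: det(A - λI) = 0
λ² - (trace)λ + (det) = 0
trace = -5 + 4 = -1, det = (-5)(4) - (-7)(2) = -6
λ² - (-1)λ + (-6) = 0
λ = (-1 ± √((-1)² - 4·(-6))) / 2 = (-1 ± √25) / 2
Solving: λ = -3, 2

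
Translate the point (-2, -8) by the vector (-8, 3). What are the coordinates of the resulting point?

Translation by (-8, 3) (homogeneous matrix [[1, 0, -8], [0, 1, 3], [0, 0, 1]]):
x' = -2 + -8 = -10
y' = -8 + 3 = -5
Result: (-10, -5)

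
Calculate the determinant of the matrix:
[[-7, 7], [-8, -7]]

For a 2×2 matrix [[a, b], [c, d]], det = ad - bc
det = (-7)(-7) - (7)(-8) = 49 - -56 = 105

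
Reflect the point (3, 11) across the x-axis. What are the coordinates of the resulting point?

Reflection across x-axis: (3, 11) → (3, -11)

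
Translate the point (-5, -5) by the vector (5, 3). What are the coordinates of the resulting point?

Translation by (5, 3) (homogeneous matrix [[1, 0, 5], [0, 1, 3], [0, 0, 1]]):
x' = -5 + 5 = 0
y' = -5 + 3 = -2
Result: (0, -2)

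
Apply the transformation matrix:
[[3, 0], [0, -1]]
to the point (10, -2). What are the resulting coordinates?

Matrix multiplication:
[[3, 0], [0, -1]] × [10, -2]ᵀ
= [(3)(10) + (0)(-2), (0)(10) + (-1)(-2)]ᵀ
= [30, 2]ᵀ
Result: (30, 2)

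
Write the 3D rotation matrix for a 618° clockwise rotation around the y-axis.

Rotation matrix for clockwise 618° around y-axis:
A clockwise rotation by 618° is a counterclockwise rotation by -618°.
cos(-618°) = -0.2079, sin(-618°) = 0.9781
Result: [[-0.2079, 0, 0.9781], [0, 1, 0], [-0.9781, 0, -0.2079]]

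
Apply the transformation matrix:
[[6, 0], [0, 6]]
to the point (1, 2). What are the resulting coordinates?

Matrix multiplication:
[[6, 0], [0, 6]] × [1, 2]ᵀ
= [(6)(1) + (0)(2), (0)(1) + (6)(2)]ᵀ
= [6, 12]ᵀ
Result: (6, 12)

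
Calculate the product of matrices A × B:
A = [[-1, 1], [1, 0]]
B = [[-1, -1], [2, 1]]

Matrix multiplication:
C[0][0] = -1×-1 + 1×2 = 3
C[0][1] = -1×-1 + 1×1 = 2
C[1][0] = 1×-1 + 0×2 = -1
C[1][1] = 1×-1 + 0×1 = -1
Result: [[3, 2], [-1, -1]]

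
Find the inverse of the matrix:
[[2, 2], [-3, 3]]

For [[a,b],[c,d]], inverse = (1/det)·[[d,-b],[-c,a]]
det = (2)(3) - (2)(-3) = 6 - -6 = 12
Inverse = (1/12)·[[3, -2], [3, 2]]
= [[1/4, -1/6], [1/4, 1/6]]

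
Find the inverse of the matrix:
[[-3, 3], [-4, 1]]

For [[a,b],[c,d]], inverse = (1/det)·[[d,-b],[-c,a]]
det = (-3)(1) - (3)(-4) = -3 - -12 = 9
Inverse = (1/9)·[[1, -3], [4, -3]]
= [[1/9, -1/3], [4/9, -1/3]]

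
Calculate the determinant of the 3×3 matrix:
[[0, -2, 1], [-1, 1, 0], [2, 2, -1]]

Expansion along first row:
det = 0·det([[1,0],[2,-1]]) - -2·det([[-1,0],[2,-1]]) + 1·det([[-1,1],[2,2]])
    = 0·(1·-1 - 0·2) - -2·(-1·-1 - 0·2) + 1·(-1·2 - 1·2)
    = 0·-1 - -2·1 + 1·-4
    = 0 + 2 + -4 = -2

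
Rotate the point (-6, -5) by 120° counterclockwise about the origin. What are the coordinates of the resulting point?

Rotation matrix for 120°: [[cos 120°, -sin 120°], [sin 120°, cos 120°]] ≈ [[-0.500000, -0.866025], [0.866025, -0.500000]]
[[-0.500000, -0.866025], [0.866025, -0.500000]] × [-6, -5]ᵀ ≈ [7.3301, -2.6962]ᵀ
Result: (7.3301, -2.6962)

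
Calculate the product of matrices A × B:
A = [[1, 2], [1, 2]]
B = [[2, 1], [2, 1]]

Matrix multiplication:
C[0][0] = 1×2 + 2×2 = 6
C[0][1] = 1×1 + 2×1 = 3
C[1][0] = 1×2 + 2×2 = 6
C[1][1] = 1×1 + 2×1 = 3
Result: [[6, 3], [6, 3]]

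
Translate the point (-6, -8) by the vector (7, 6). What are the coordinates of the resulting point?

Translation by (7, 6) (homogeneous matrix [[1, 0, 7], [0, 1, 6], [0, 0, 1]]):
x' = -6 + 7 = 1
y' = -8 + 6 = -2
Result: (1, -2)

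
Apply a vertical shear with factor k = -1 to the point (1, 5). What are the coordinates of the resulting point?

Shear matrix for vertical shear with factor k = -1:
[[1, 0], [-1, 1]]
Result: (1, 5) → (1, 4)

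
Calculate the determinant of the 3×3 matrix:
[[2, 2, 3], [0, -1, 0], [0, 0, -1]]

Expansion along first row:
det = 2·det([[-1,0],[0,-1]]) - 2·det([[0,0],[0,-1]]) + 3·det([[0,-1],[0,0]])
    = 2·(-1·-1 - 0·0) - 2·(0·-1 - 0·0) + 3·(0·0 - -1·0)
    = 2·1 - 2·0 + 3·0
    = 2 + 0 + 0 = 2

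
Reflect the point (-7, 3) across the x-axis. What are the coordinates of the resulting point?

Reflection across x-axis: (-7, 3) → (-7, -3)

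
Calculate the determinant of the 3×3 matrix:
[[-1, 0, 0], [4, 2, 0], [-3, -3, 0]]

Expansion along first row:
det = -1·det([[2,0],[-3,0]]) - 0·det([[4,0],[-3,0]]) + 0·det([[4,2],[-3,-3]])
    = -1·(2·0 - 0·-3) - 0·(4·0 - 0·-3) + 0·(4·-3 - 2·-3)
    = -1·0 - 0·0 + 0·-6
    = 0 + 0 + 0 = 0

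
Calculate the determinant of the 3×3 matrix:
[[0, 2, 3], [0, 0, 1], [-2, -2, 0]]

Expansion along first row:
det = 0·det([[0,1],[-2,0]]) - 2·det([[0,1],[-2,0]]) + 3·det([[0,0],[-2,-2]])
    = 0·(0·0 - 1·-2) - 2·(0·0 - 1·-2) + 3·(0·-2 - 0·-2)
    = 0·2 - 2·2 + 3·0
    = 0 + -4 + 0 = -4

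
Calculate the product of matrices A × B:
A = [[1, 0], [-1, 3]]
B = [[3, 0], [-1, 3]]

Matrix multiplication:
C[0][0] = 1×3 + 0×-1 = 3
C[0][1] = 1×0 + 0×3 = 0
C[1][0] = -1×3 + 3×-1 = -6
C[1][1] = -1×0 + 3×3 = 9
Result: [[3, 0], [-6, 9]]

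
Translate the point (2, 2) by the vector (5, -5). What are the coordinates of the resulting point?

Translation by (5, -5) (homogeneous matrix [[1, 0, 5], [0, 1, -5], [0, 0, 1]]):
x' = 2 + 5 = 7
y' = 2 + -5 = -3
Result: (7, -3)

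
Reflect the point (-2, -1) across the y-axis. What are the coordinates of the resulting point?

Reflection across y-axis: (-2, -1) → (2, -1)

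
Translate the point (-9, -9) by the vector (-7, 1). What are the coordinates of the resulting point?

Translation by (-7, 1) (homogeneous matrix [[1, 0, -7], [0, 1, 1], [0, 0, 1]]):
x' = -9 + -7 = -16
y' = -9 + 1 = -8
Result: (-16, -8)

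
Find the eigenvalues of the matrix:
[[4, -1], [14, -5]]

Characteristic equation: det(A - λI) = 0
λ² - (trace)λ + (det) = 0
trace = 4 + -5 = -1, det = (4)(-5) - (-1)(14) = -6
λ² - (-1)λ + (-6) = 0
λ = (-1 ± √((-1)² - 4·(-6))) / 2 = (-1 ± √25) / 2
Solving: λ = -3, 2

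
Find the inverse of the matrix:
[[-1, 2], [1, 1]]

For [[a,b],[c,d]], inverse = (1/det)·[[d,-b],[-c,a]]
det = (-1)(1) - (2)(1) = -1 - 2 = -3
Inverse = (1/-3)·[[1, -2], [-1, -1]]
= [[-1/3, 2/3], [1/3, 1/3]]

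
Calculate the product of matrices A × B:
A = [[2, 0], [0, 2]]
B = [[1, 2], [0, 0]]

Matrix multiplication:
C[0][0] = 2×1 + 0×0 = 2
C[0][1] = 2×2 + 0×0 = 4
C[1][0] = 0×1 + 2×0 = 0
C[1][1] = 0×2 + 2×0 = 0
Result: [[2, 4], [0, 0]]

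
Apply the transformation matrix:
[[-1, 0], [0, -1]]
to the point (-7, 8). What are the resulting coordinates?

Matrix multiplication:
[[-1, 0], [0, -1]] × [-7, 8]ᵀ
= [(-1)(-7) + (0)(8), (0)(-7) + (-1)(8)]ᵀ
= [7, -8]ᵀ
Result: (7, -8)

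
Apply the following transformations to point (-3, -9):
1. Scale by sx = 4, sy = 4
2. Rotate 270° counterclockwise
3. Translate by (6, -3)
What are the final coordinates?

Step 1: Scale → (-12, -36)
Step 2: Rotate 270° → (-36, 12)
Step 3: Translate → (-30, 9)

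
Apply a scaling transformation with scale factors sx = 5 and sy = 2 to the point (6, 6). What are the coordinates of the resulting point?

Scaling matrix:
[[5, 0], [0, 2]]
Result: (6 × 5, 6 × 2) = (30, 12)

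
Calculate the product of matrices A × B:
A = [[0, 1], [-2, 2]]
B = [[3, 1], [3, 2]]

Matrix multiplication:
C[0][0] = 0×3 + 1×3 = 3
C[0][1] = 0×1 + 1×2 = 2
C[1][0] = -2×3 + 2×3 = 0
C[1][1] = -2×1 + 2×2 = 2
Result: [[3, 2], [0, 2]]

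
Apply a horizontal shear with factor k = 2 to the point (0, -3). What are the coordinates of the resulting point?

Shear matrix for horizontal shear with factor k = 2:
[[1, 2], [0, 1]]
Result: (0, -3) → (-6, -3)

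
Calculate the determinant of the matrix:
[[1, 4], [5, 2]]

For a 2×2 matrix [[a, b], [c, d]], det = ad - bc
det = (1)(2) - (4)(5) = 2 - 20 = -18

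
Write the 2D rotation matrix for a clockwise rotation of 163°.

Rotation matrix formula: [[cos θ, -sin θ], [sin θ, cos θ]]
A clockwise rotation by 163° is equivalent to a counterclockwise rotation by -163°.
For θ = -163°:
cos(-163°) = -0.9563
sin(-163°) = -0.2924
Result: [[-0.9563, 0.2924], [-0.2924, -0.9563]]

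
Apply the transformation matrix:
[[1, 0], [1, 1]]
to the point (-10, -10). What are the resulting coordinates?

Matrix multiplication:
[[1, 0], [1, 1]] × [-10, -10]ᵀ
= [(1)(-10) + (0)(-10), (1)(-10) + (1)(-10)]ᵀ
= [-10, -20]ᵀ
Result: (-10, -20)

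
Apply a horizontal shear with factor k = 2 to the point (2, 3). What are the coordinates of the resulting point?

Shear matrix for horizontal shear with factor k = 2:
[[1, 2], [0, 1]]
Result: (2, 3) → (8, 3)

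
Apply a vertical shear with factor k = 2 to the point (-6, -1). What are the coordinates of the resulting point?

Shear matrix for vertical shear with factor k = 2:
[[1, 0], [2, 1]]
Result: (-6, -1) → (-6, -13)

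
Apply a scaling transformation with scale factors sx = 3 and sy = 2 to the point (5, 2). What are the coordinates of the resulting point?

Scaling matrix:
[[3, 0], [0, 2]]
Result: (5 × 3, 2 × 2) = (15, 4)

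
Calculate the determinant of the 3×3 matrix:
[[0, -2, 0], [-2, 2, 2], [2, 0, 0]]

Expansion along first row:
det = 0·det([[2,2],[0,0]]) - -2·det([[-2,2],[2,0]]) + 0·det([[-2,2],[2,0]])
    = 0·(2·0 - 2·0) - -2·(-2·0 - 2·2) + 0·(-2·0 - 2·2)
    = 0·0 - -2·-4 + 0·-4
    = 0 + -8 + 0 = -8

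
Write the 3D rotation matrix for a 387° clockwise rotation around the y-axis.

Rotation matrix for clockwise 387° around y-axis:
A clockwise rotation by 387° is a counterclockwise rotation by -387°.
cos(-387°) = 0.8910, sin(-387°) = -0.4540
Result: [[0.8910, 0, -0.4540], [0, 1, 0], [0.4540, 0, 0.8910]]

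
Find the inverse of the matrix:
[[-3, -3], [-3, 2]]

For [[a,b],[c,d]], inverse = (1/det)·[[d,-b],[-c,a]]
det = (-3)(2) - (-3)(-3) = -6 - 9 = -15
Inverse = (1/-15)·[[2, 3], [3, -3]]
= [[-2/15, -1/5], [-1/5, 1/5]]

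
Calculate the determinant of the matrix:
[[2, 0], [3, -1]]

For a 2×2 matrix [[a, b], [c, d]], det = ad - bc
det = (2)(-1) - (0)(3) = -2 - 0 = -2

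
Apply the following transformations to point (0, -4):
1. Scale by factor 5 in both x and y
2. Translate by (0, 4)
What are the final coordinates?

Step 1: Scale (0, -4) by 5 → (0, -20)
Step 2: Translate by (0, 4) → (0, -16)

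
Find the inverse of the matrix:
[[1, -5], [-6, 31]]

For [[a,b],[c,d]], inverse = (1/det)·[[d,-b],[-c,a]]
det = (1)(31) - (-5)(-6) = 31 - 30 = 1
Inverse = [[31, 5], [6, 1]]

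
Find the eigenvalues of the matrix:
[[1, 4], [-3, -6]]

Characteristic equation: det(A - λI) = 0
λ² - (trace)λ + (det) = 0
trace = 1 + -6 = -5, det = (1)(-6) - (4)(-3) = 6
λ² - (-5)λ + (6) = 0
λ = (-5 ± √((-5)² - 4·(6))) / 2 = (-5 ± √1) / 2
Solving: λ = -3, -2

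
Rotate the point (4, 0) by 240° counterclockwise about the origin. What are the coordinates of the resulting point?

Rotation matrix for 240°: [[cos 240°, -sin 240°], [sin 240°, cos 240°]] ≈ [[-0.500000, 0.866025], [-0.866025, -0.500000]]
[[-0.500000, 0.866025], [-0.866025, -0.500000]] × [4, 0]ᵀ ≈ [-2, -3.4641]ᵀ
Result: (-2, -3.4641)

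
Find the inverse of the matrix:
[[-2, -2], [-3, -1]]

For [[a,b],[c,d]], inverse = (1/det)·[[d,-b],[-c,a]]
det = (-2)(-1) - (-2)(-3) = 2 - 6 = -4
Inverse = (1/-4)·[[-1, 2], [3, -2]]
= [[1/4, -1/2], [-3/4, 1/2]]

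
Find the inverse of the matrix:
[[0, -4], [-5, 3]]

For [[a,b],[c,d]], inverse = (1/det)·[[d,-b],[-c,a]]
det = (0)(3) - (-4)(-5) = 0 - 20 = -20
Inverse = (1/-20)·[[3, 4], [5, 0]]
= [[-3/20, -1/5], [-1/4, 0]]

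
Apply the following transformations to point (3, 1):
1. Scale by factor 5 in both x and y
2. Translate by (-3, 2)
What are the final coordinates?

Step 1: Scale (3, 1) by 5 → (15, 5)
Step 2: Translate by (-3, 2) → (12, 7)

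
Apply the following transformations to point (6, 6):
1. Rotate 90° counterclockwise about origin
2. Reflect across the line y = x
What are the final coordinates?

Step 1: Rotate 90° → (-6, 6)
Step 2: Reflect across line y = x → (6, -6)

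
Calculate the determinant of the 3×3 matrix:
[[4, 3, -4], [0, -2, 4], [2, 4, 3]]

Expansion along first row:
det = 4·det([[-2,4],[4,3]]) - 3·det([[0,4],[2,3]]) + -4·det([[0,-2],[2,4]])
    = 4·(-2·3 - 4·4) - 3·(0·3 - 4·2) + -4·(0·4 - -2·2)
    = 4·-22 - 3·-8 + -4·4
    = -88 + 24 + -16 = -80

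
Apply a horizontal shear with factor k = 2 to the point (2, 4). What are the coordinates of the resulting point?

Shear matrix for horizontal shear with factor k = 2:
[[1, 2], [0, 1]]
Result: (2, 4) → (10, 4)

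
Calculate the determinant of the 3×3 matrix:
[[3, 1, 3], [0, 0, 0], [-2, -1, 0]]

Expansion along first row:
det = 3·det([[0,0],[-1,0]]) - 1·det([[0,0],[-2,0]]) + 3·det([[0,0],[-2,-1]])
    = 3·(0·0 - 0·-1) - 1·(0·0 - 0·-2) + 3·(0·-1 - 0·-2)
    = 3·0 - 1·0 + 3·0
    = 0 + 0 + 0 = 0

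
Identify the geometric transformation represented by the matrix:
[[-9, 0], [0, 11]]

This matrix represents: non-uniform scaling by sx = -9, sy = 11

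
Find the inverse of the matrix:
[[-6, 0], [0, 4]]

For [[a,b],[c,d]], inverse = (1/det)·[[d,-b],[-c,a]]
det = (-6)(4) - (0)(0) = -24 - 0 = -24
Inverse = (1/-24)·[[4, 0], [0, -6]]
= [[-1/6, 0], [0, 1/4]]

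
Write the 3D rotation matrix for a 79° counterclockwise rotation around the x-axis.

Rotation matrix for counterclockwise 79° around x-axis:
cos(79°) = 0.1908, sin(79°) = 0.9816
Result: [[1, 0, 0], [0, 0.1908, -0.9816], [0, 0.9816, 0.1908]]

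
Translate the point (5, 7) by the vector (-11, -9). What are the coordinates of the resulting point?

Translation by (-11, -9) (homogeneous matrix [[1, 0, -11], [0, 1, -9], [0, 0, 1]]):
x' = 5 + -11 = -6
y' = 7 + -9 = -2
Result: (-6, -2)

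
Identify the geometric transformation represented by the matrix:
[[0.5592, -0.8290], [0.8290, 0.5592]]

This matrix represents: rotation by 56° counterclockwise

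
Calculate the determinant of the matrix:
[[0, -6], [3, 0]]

For a 2×2 matrix [[a, b], [c, d]], det = ad - bc
det = (0)(0) - (-6)(3) = 0 - -18 = 18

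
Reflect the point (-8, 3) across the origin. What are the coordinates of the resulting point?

Reflection across origin: (-8, 3) → (8, -3)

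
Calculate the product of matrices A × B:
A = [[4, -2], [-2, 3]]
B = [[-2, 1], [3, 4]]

Matrix multiplication:
C[0][0] = 4×-2 + -2×3 = -14
C[0][1] = 4×1 + -2×4 = -4
C[1][0] = -2×-2 + 3×3 = 13
C[1][1] = -2×1 + 3×4 = 10
Result: [[-14, -4], [13, 10]]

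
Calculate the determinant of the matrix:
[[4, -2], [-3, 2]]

For a 2×2 matrix [[a, b], [c, d]], det = ad - bc
det = (4)(2) - (-2)(-3) = 8 - 6 = 2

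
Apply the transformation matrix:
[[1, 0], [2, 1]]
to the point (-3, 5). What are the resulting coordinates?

Matrix multiplication:
[[1, 0], [2, 1]] × [-3, 5]ᵀ
= [(1)(-3) + (0)(5), (2)(-3) + (1)(5)]ᵀ
= [-3, -1]ᵀ
Result: (-3, -1)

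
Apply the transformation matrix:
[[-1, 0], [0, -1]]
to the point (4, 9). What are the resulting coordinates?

Matrix multiplication:
[[-1, 0], [0, -1]] × [4, 9]ᵀ
= [(-1)(4) + (0)(9), (0)(4) + (-1)(9)]ᵀ
= [-4, -9]ᵀ
Result: (-4, -9)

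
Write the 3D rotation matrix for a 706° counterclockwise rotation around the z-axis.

Rotation matrix for counterclockwise 706° around z-axis:
cos(706°) = 0.9703, sin(706°) = -0.2419
Result: [[0.9703, 0.2419, 0], [-0.2419, 0.9703, 0], [0, 0, 1]]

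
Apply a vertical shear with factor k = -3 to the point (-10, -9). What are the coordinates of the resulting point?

Shear matrix for vertical shear with factor k = -3:
[[1, 0], [-3, 1]]
Result: (-10, -9) → (-10, 21)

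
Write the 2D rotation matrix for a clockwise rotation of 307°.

Rotation matrix formula: [[cos θ, -sin θ], [sin θ, cos θ]]
A clockwise rotation by 307° is equivalent to a counterclockwise rotation by -307°.
For θ = -307°:
cos(-307°) = 0.6018
sin(-307°) = 0.7986
Result: [[0.6018, -0.7986], [0.7986, 0.6018]]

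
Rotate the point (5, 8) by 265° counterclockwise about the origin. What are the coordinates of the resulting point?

Rotation matrix for 265°: [[cos 265°, -sin 265°], [sin 265°, cos 265°]] ≈ [[-0.087156, 0.996195], [-0.996195, -0.087156]]
[[-0.087156, 0.996195], [-0.996195, -0.087156]] × [5, 8]ᵀ ≈ [7.5338, -5.6782]ᵀ
Result: (7.5338, -5.6782)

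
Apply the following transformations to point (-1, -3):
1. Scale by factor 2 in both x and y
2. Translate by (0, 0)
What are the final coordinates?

Step 1: Scale (-1, -3) by 2 → (-2, -6)
Step 2: Translate by (0, 0) → (-2, -6)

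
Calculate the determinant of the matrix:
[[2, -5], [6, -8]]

For a 2×2 matrix [[a, b], [c, d]], det = ad - bc
det = (2)(-8) - (-5)(6) = -16 - -30 = 14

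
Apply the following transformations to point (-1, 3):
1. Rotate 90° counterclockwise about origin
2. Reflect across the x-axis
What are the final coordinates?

Step 1: Rotate 90° → (-3, -1)
Step 2: Reflect across x-axis → (-3, 1)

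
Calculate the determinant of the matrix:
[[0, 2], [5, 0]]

For a 2×2 matrix [[a, b], [c, d]], det = ad - bc
det = (0)(0) - (2)(5) = 0 - 10 = -10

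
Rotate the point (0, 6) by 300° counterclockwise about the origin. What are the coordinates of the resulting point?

Rotation matrix for 300°: [[cos 300°, -sin 300°], [sin 300°, cos 300°]] ≈ [[0.500000, 0.866025], [-0.866025, 0.500000]]
[[0.500000, 0.866025], [-0.866025, 0.500000]] × [0, 6]ᵀ ≈ [5.1962, 3]ᵀ
Result: (5.1962, 3)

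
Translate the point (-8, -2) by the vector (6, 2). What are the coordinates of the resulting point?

Translation by (6, 2) (homogeneous matrix [[1, 0, 6], [0, 1, 2], [0, 0, 1]]):
x' = -8 + 6 = -2
y' = -2 + 2 = 0
Result: (-2, 0)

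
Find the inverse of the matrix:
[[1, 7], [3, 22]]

For [[a,b],[c,d]], inverse = (1/det)·[[d,-b],[-c,a]]
det = (1)(22) - (7)(3) = 22 - 21 = 1
Inverse = [[22, -7], [-3, 1]]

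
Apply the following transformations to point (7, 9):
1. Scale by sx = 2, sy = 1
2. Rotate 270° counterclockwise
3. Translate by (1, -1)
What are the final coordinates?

Step 1: Scale → (14, 9)
Step 2: Rotate 270° → (9, -14)
Step 3: Translate → (10, -15)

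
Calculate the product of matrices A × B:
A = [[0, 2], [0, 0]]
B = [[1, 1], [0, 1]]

Matrix multiplication:
C[0][0] = 0×1 + 2×0 = 0
C[0][1] = 0×1 + 2×1 = 2
C[1][0] = 0×1 + 0×0 = 0
C[1][1] = 0×1 + 0×1 = 0
Result: [[0, 2], [0, 0]]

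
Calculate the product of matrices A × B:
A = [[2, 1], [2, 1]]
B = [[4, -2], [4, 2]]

Matrix multiplication:
C[0][0] = 2×4 + 1×4 = 12
C[0][1] = 2×-2 + 1×2 = -2
C[1][0] = 2×4 + 1×4 = 12
C[1][1] = 2×-2 + 1×2 = -2
Result: [[12, -2], [12, -2]]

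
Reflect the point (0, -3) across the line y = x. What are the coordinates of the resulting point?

Reflection across line y = x: (0, -3) → (-3, 0)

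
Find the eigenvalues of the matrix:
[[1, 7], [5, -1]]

Characteristic equation: det(A - λI) = 0
λ² - (trace)λ + (det) = 0
trace = 1 + -1 = 0, det = (1)(-1) - (7)(5) = -36
λ² - (0)λ + (-36) = 0
λ = (0 ± √((0)² - 4·(-36))) / 2 = (0 ± √144) / 2
Solving: λ = -6, 6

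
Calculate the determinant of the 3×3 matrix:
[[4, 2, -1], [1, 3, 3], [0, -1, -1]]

Expansion along first row:
det = 4·det([[3,3],[-1,-1]]) - 2·det([[1,3],[0,-1]]) + -1·det([[1,3],[0,-1]])
    = 4·(3·-1 - 3·-1) - 2·(1·-1 - 3·0) + -1·(1·-1 - 3·0)
    = 4·0 - 2·-1 + -1·-1
    = 0 + 2 + 1 = 3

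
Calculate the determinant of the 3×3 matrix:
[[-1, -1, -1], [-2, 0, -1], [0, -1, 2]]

Expansion along first row:
det = -1·det([[0,-1],[-1,2]]) - -1·det([[-2,-1],[0,2]]) + -1·det([[-2,0],[0,-1]])
    = -1·(0·2 - -1·-1) - -1·(-2·2 - -1·0) + -1·(-2·-1 - 0·0)
    = -1·-1 - -1·-4 + -1·2
    = 1 + -4 + -2 = -5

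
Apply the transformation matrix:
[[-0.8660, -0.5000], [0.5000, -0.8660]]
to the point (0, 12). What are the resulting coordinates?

Matrix multiplication:
[[-0.8660, -0.5000], [0.5000, -0.8660]] × [0, 12]ᵀ
= [(-0.8660)(0) + (-0.5000)(12), (0.5000)(0) + (-0.8660)(12)]ᵀ
= [-6, -10.3920]ᵀ
Result: (-6, -10.3920)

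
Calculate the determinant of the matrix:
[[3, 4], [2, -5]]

For a 2×2 matrix [[a, b], [c, d]], det = ad - bc
det = (3)(-5) - (4)(2) = -15 - 8 = -23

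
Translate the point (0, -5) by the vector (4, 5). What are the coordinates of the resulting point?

Translation by (4, 5) (homogeneous matrix [[1, 0, 4], [0, 1, 5], [0, 0, 1]]):
x' = 0 + 4 = 4
y' = -5 + 5 = 0
Result: (4, 0)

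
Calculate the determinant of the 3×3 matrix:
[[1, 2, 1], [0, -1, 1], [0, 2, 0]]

Expansion along first row:
det = 1·det([[-1,1],[2,0]]) - 2·det([[0,1],[0,0]]) + 1·det([[0,-1],[0,2]])
    = 1·(-1·0 - 1·2) - 2·(0·0 - 1·0) + 1·(0·2 - -1·0)
    = 1·-2 - 2·0 + 1·0
    = -2 + 0 + 0 = -2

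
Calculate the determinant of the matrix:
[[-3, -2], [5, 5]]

For a 2×2 matrix [[a, b], [c, d]], det = ad - bc
det = (-3)(5) - (-2)(5) = -15 - -10 = -5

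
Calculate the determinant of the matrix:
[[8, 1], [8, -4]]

For a 2×2 matrix [[a, b], [c, d]], det = ad - bc
det = (8)(-4) - (1)(8) = -32 - 8 = -40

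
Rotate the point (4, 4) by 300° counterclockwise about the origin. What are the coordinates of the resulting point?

Rotation matrix for 300°: [[cos 300°, -sin 300°], [sin 300°, cos 300°]] ≈ [[0.500000, 0.866025], [-0.866025, 0.500000]]
[[0.500000, 0.866025], [-0.866025, 0.500000]] × [4, 4]ᵀ ≈ [5.4641, -1.4641]ᵀ
Result: (5.4641, -1.4641)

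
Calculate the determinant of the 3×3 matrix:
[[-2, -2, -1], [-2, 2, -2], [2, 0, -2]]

Expansion along first row:
det = -2·det([[2,-2],[0,-2]]) - -2·det([[-2,-2],[2,-2]]) + -1·det([[-2,2],[2,0]])
    = -2·(2·-2 - -2·0) - -2·(-2·-2 - -2·2) + -1·(-2·0 - 2·2)
    = -2·-4 - -2·8 + -1·-4
    = 8 + 16 + 4 = 28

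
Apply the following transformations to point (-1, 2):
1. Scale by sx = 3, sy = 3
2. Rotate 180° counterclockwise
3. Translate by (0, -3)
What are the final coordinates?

Step 1: Scale → (-3, 6)
Step 2: Rotate 180° → (3, -6)
Step 3: Translate → (3, -9)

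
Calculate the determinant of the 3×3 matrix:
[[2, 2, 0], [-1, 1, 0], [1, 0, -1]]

Expansion along first row:
det = 2·det([[1,0],[0,-1]]) - 2·det([[-1,0],[1,-1]]) + 0·det([[-1,1],[1,0]])
    = 2·(1·-1 - 0·0) - 2·(-1·-1 - 0·1) + 0·(-1·0 - 1·1)
    = 2·-1 - 2·1 + 0·-1
    = -2 + -2 + 0 = -4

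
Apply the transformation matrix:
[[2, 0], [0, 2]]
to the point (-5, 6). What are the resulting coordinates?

Matrix multiplication:
[[2, 0], [0, 2]] × [-5, 6]ᵀ
= [(2)(-5) + (0)(6), (0)(-5) + (2)(6)]ᵀ
= [-10, 12]ᵀ
Result: (-10, 12)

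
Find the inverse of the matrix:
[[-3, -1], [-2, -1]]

For [[a,b],[c,d]], inverse = (1/det)·[[d,-b],[-c,a]]
det = (-3)(-1) - (-1)(-2) = 3 - 2 = 1
Inverse = [[-1, 1], [2, -3]]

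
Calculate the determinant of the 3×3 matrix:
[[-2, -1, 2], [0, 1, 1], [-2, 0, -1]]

Expansion along first row:
det = -2·det([[1,1],[0,-1]]) - -1·det([[0,1],[-2,-1]]) + 2·det([[0,1],[-2,0]])
    = -2·(1·-1 - 1·0) - -1·(0·-1 - 1·-2) + 2·(0·0 - 1·-2)
    = -2·-1 - -1·2 + 2·2
    = 2 + 2 + 4 = 8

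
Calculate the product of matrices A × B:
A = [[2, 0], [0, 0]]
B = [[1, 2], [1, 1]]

Matrix multiplication:
C[0][0] = 2×1 + 0×1 = 2
C[0][1] = 2×2 + 0×1 = 4
C[1][0] = 0×1 + 0×1 = 0
C[1][1] = 0×2 + 0×1 = 0
Result: [[2, 4], [0, 0]]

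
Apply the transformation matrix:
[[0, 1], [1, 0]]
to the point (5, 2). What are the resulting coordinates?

Matrix multiplication:
[[0, 1], [1, 0]] × [5, 2]ᵀ
= [(0)(5) + (1)(2), (1)(5) + (0)(2)]ᵀ
= [2, 5]ᵀ
Result: (2, 5)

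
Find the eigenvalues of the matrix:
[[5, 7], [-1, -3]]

Characteristic equation: det(A - λI) = 0
λ² - (trace)λ + (det) = 0
trace = 5 + -3 = 2, det = (5)(-3) - (7)(-1) = -8
λ² - (2)λ + (-8) = 0
λ = (2 ± √((2)² - 4·(-8))) / 2 = (2 ± √36) / 2
Solving: λ = -2, 4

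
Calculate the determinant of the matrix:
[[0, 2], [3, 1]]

For a 2×2 matrix [[a, b], [c, d]], det = ad - bc
det = (0)(1) - (2)(3) = 0 - 6 = -6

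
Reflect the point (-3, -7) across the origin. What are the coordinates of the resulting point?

Reflection across origin: (-3, -7) → (3, 7)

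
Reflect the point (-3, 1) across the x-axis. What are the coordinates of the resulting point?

Reflection across x-axis: (-3, 1) → (-3, -1)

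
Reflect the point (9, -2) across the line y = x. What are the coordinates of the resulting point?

Reflection across line y = x: (9, -2) → (-2, 9)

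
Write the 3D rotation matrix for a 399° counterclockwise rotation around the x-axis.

Rotation matrix for counterclockwise 399° around x-axis:
cos(399°) = 0.7771, sin(399°) = 0.6293
Result: [[1, 0, 0], [0, 0.7771, -0.6293], [0, 0.6293, 0.7771]]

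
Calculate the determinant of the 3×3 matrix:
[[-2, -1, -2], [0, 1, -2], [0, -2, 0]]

Expansion along first row:
det = -2·det([[1,-2],[-2,0]]) - -1·det([[0,-2],[0,0]]) + -2·det([[0,1],[0,-2]])
    = -2·(1·0 - -2·-2) - -1·(0·0 - -2·0) + -2·(0·-2 - 1·0)
    = -2·-4 - -1·0 + -2·0
    = 8 + 0 + 0 = 8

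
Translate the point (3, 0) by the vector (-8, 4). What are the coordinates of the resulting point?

Translation by (-8, 4) (homogeneous matrix [[1, 0, -8], [0, 1, 4], [0, 0, 1]]):
x' = 3 + -8 = -5
y' = 0 + 4 = 4
Result: (-5, 4)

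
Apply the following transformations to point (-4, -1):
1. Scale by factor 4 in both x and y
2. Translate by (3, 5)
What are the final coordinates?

Step 1: Scale (-4, -1) by 4 → (-16, -4)
Step 2: Translate by (3, 5) → (-13, 1)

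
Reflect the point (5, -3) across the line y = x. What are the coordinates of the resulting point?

Reflection across line y = x: (5, -3) → (-3, 5)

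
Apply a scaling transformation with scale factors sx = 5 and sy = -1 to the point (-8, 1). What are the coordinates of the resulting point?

Scaling matrix:
[[5, 0], [0, -1]]
Result: (-8 × 5, 1 × -1) = (-40, -1)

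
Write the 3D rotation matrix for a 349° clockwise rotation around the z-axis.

Rotation matrix for clockwise 349° around z-axis:
A clockwise rotation by 349° is a counterclockwise rotation by -349°.
cos(-349°) = 0.9816, sin(-349°) = 0.1908
Result: [[0.9816, -0.1908, 0], [0.1908, 0.9816, 0], [0, 0, 1]]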